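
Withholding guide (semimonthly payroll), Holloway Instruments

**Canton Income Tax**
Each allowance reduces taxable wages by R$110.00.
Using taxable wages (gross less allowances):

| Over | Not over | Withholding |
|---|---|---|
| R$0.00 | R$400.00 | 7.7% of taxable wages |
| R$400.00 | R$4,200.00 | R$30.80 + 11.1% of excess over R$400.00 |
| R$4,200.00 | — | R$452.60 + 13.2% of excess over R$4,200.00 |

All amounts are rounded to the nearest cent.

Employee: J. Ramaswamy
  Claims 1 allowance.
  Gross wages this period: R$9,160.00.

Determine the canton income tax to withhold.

Canton Income Tax: taxable = R$9,160.00 − 1×R$110.00 = R$9,050.00
  R$452.60 + 13.2% × (R$9,050.00 − R$4,200.00) = R$452.60 + 13.2% × R$4,850.00 = R$1,092.80

R$1,092.80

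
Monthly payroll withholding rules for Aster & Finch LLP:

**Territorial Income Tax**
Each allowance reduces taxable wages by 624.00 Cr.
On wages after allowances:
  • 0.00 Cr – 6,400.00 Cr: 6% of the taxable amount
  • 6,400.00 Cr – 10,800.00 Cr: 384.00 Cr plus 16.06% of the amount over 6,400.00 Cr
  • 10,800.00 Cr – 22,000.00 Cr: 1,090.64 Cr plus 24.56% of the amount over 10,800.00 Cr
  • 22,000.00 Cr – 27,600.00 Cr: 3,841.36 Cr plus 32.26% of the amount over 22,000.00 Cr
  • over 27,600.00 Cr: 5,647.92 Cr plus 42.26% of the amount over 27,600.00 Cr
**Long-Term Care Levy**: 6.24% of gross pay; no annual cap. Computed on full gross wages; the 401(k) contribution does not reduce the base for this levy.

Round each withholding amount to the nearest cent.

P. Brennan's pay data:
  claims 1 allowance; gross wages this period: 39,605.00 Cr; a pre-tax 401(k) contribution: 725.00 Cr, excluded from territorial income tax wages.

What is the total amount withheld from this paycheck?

12,622.50 Cr

Territorial Income Tax: taxable = 39,605.00 Cr − 725.00 Cr − 1×624.00 Cr = 38,256.00 Cr
  5,647.92 Cr + 42.26% × (38,256.00 Cr − 27,600.00 Cr) = 5,647.92 Cr + 42.26% × 10,656.00 Cr = 10,151.15 Cr
Long-Term Care Levy: 6.24% × 39,605.00 Cr = 2,471.35 Cr
Total: 10,151.15 Cr + 2,471.35 Cr = 12,622.50 Cr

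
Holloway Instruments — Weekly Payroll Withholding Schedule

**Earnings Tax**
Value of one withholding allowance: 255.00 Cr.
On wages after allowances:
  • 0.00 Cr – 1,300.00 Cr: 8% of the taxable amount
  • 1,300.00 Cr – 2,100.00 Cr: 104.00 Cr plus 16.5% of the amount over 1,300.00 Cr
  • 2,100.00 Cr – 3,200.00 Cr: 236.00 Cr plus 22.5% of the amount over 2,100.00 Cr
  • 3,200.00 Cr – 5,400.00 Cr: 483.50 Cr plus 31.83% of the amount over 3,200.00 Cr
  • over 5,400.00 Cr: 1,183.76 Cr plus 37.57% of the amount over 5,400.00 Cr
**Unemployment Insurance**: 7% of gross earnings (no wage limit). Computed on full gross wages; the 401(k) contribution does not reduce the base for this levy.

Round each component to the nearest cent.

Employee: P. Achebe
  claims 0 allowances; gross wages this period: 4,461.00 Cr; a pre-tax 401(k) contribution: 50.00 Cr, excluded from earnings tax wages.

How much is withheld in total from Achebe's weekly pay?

Earnings Tax: taxable = 4,461.00 Cr − 50.00 Cr = 4,411.00 Cr
  483.50 Cr + 31.83% × (4,411.00 Cr − 3,200.00 Cr) = 483.50 Cr + 31.83% × 1,211.00 Cr = 868.96 Cr
Unemployment Insurance: 7% × 4,461.00 Cr = 312.27 Cr
Total: 868.96 Cr + 312.27 Cr = 1,181.23 Cr

1,181.23 Cr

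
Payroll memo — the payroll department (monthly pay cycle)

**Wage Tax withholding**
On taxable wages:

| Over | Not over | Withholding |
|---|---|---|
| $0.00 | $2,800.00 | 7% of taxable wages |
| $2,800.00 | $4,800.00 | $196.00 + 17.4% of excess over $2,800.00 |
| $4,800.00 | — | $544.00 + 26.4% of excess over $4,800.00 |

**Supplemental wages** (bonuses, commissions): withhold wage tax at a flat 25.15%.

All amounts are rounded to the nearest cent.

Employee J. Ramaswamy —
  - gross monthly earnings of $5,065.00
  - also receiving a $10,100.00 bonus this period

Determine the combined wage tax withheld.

Wage Tax: taxable = $5,065.00
  $544.00 + 26.4% × ($5,065.00 − $4,800.00) = $544.00 + 26.4% × $265.00 = $613.96
Supplemental (25.15% flat on bonus): 25.15% × $10,100.00 = $2,540.15
Total wage tax: $613.96 + $2,540.15 = $3,154.11

$3,154.11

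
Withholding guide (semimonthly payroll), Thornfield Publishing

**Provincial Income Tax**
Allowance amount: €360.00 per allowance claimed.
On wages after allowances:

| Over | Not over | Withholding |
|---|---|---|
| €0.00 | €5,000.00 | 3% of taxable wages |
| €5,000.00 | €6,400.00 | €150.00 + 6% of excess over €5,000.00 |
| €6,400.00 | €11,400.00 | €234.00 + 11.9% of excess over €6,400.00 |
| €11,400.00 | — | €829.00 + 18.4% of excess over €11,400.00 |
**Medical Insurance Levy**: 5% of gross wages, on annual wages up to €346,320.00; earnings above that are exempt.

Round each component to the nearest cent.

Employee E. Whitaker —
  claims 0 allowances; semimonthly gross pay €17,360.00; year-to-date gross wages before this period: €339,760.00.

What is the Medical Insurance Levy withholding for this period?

€328.00

Medical Insurance Levy: cap €346,320.00 − YTD €339,760.00 = €6,560.00 subject; 5% × €6,560.00 = €328.00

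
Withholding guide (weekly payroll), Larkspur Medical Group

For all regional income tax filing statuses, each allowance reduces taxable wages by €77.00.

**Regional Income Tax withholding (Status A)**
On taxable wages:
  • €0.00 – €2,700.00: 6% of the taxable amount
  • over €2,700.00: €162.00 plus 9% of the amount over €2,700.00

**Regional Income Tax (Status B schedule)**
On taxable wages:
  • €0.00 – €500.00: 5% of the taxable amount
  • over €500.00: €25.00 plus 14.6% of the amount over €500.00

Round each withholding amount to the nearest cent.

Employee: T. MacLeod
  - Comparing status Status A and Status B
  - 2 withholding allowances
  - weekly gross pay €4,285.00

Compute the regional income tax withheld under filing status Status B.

€555.13

Regional Income Tax (Status B): taxable = €4,285.00 − 2×€77.00 = €4,131.00
  €25.00 + 14.6% × (€4,131.00 − €500.00) = €25.00 + 14.6% × €3,631.00 = €555.13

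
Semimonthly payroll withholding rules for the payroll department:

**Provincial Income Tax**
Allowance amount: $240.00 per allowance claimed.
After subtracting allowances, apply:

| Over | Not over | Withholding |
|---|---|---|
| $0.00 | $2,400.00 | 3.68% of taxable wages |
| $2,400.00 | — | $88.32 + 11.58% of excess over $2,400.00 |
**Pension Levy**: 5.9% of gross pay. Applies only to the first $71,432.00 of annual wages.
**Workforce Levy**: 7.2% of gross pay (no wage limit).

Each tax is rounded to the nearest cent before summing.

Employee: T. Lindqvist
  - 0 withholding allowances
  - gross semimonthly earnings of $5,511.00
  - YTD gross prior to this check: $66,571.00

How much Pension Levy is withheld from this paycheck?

$286.80

Pension Levy: cap $71,432.00 − YTD $66,571.00 = $4,861.00 subject; 5.9% × $4,861.00 = $286.80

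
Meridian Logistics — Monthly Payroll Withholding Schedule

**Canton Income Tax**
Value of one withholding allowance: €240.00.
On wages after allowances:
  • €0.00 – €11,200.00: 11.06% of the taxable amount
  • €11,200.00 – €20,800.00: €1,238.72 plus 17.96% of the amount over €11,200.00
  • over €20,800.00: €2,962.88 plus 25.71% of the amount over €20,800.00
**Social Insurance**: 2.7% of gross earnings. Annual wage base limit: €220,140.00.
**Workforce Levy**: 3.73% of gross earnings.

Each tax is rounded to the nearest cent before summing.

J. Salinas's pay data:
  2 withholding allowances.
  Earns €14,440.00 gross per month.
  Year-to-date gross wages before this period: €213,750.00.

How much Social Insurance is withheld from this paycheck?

Social Insurance: cap €220,140.00 − YTD €213,750.00 = €6,390.00 subject; 2.7% × €6,390.00 = €172.53

€172.53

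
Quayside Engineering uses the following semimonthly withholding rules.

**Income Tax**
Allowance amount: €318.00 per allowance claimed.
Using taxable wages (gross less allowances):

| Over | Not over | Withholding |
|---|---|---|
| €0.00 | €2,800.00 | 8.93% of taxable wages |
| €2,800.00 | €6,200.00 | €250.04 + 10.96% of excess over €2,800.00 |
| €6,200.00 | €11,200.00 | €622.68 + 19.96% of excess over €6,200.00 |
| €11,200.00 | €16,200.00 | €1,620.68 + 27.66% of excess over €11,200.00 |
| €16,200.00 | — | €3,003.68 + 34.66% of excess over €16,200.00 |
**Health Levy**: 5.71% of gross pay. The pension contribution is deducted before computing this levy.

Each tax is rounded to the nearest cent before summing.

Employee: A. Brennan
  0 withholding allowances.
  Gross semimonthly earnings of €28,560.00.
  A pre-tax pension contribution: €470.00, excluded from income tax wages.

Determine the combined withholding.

Income Tax: taxable = €28,560.00 − €470.00 = €28,090.00
  €3,003.68 + 34.66% × (€28,090.00 − €16,200.00) = €3,003.68 + 34.66% × €11,890.00 = €7,124.75
Health Levy: 5.71% × €28,090.00 = €1,603.94
Total: €7,124.75 + €1,603.94 = €8,728.69

€8,728.69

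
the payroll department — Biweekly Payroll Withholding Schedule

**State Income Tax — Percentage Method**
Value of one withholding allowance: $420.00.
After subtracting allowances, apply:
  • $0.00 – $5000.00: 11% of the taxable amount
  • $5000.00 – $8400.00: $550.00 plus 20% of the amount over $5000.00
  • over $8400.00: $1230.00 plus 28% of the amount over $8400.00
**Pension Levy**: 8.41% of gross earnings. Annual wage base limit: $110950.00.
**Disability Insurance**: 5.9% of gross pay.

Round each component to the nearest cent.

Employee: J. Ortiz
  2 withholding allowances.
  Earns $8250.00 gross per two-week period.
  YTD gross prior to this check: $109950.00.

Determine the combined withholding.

$1602.85

State Income Tax: taxable = $8250.00 − 2×$420.00 = $7410.00
  $550.00 + 20% × ($7410.00 − $5000.00) = $550.00 + 20% × $2410.00 = $1032.00
Pension Levy: cap $110950.00 − YTD $109950.00 = $1000.00 subject; 8.41% × $1000.00 = $84.10
Disability Insurance: 5.9% × $8250.00 = $486.75
Total: $1032.00 + $84.10 + $486.75 = $1602.85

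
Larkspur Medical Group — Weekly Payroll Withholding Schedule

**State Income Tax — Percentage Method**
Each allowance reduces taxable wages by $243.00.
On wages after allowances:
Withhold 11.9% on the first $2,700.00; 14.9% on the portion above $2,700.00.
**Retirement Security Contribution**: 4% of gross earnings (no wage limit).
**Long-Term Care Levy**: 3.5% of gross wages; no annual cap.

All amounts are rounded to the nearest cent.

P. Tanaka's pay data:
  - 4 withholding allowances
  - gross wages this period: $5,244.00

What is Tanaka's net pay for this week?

State Income Tax: taxable = $5,244.00 − 4×$243.00 = $4,272.00
  $321.30 + 14.9% × ($4,272.00 − $2,700.00) = $321.30 + 14.9% × $1,572.00 = $555.53
Retirement Security Contribution: 4% × $5,244.00 = $209.76
Long-Term Care Levy: 3.5% × $5,244.00 = $183.54
Total withheld: $555.53 + $209.76 + $183.54 = $948.83
Net pay: $5,244.00 − $948.83 = $4,295.17

$4,295.17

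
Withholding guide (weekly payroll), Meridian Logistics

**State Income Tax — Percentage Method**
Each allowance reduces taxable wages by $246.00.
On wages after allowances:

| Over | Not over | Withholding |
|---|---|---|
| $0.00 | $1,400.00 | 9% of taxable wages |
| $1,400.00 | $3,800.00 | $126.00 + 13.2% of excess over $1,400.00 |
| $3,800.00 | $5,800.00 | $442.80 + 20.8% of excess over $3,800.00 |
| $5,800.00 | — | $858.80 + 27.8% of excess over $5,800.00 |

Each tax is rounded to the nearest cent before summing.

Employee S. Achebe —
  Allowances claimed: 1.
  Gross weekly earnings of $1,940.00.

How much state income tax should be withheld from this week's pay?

$164.81

State Income Tax: taxable = $1,940.00 − 1×$246.00 = $1,694.00
  $126.00 + 13.2% × ($1,694.00 − $1,400.00) = $126.00 + 13.2% × $294.00 = $164.81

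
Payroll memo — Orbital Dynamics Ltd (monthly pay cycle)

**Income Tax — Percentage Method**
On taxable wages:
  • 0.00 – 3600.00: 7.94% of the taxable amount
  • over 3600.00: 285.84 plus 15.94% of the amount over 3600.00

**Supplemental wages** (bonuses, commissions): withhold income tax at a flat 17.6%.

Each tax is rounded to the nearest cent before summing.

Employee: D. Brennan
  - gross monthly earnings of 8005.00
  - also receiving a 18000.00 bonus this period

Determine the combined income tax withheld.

4156.00

Income Tax: taxable = 8005.00
  285.84 + 15.94% × (8005.00 − 3600.00) = 285.84 + 15.94% × 4405.00 = 988.00
Supplemental (17.6% flat on bonus): 17.6% × 18000.00 = 3168.00
Total income tax: 988.00 + 3168.00 = 4156.00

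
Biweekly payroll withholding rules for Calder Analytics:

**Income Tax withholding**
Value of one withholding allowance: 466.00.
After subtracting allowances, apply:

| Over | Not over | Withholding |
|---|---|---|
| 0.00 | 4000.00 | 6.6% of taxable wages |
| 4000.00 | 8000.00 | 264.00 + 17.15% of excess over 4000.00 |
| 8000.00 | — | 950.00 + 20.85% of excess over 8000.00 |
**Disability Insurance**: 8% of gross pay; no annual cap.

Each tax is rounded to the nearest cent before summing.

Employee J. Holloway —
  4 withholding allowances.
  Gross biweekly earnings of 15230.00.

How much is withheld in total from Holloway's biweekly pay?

3287.21

Income Tax: taxable = 15230.00 − 4×466.00 = 13366.00
  950.00 + 20.85% × (13366.00 − 8000.00) = 950.00 + 20.85% × 5366.00 = 2068.81
Disability Insurance: 8% × 15230.00 = 1218.40
Total: 2068.81 + 1218.40 = 3287.21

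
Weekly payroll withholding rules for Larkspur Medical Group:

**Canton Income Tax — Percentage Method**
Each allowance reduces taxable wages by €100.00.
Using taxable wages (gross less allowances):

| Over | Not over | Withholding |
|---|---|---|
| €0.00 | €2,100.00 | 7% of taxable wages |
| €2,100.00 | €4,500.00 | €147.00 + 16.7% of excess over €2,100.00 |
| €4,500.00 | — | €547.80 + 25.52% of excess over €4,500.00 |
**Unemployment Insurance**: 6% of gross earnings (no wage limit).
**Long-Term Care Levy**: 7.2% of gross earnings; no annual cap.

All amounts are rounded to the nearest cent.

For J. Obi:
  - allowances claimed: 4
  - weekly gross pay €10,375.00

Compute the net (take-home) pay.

Canton Income Tax: taxable = €10,375.00 − 4×€100.00 = €9,975.00
  €547.80 + 25.52% × (€9,975.00 − €4,500.00) = €547.80 + 25.52% × €5,475.00 = €1,945.02
Unemployment Insurance: 6% × €10,375.00 = €622.50
Long-Term Care Levy: 7.2% × €10,375.00 = €747.00
Total withheld: €1,945.02 + €622.50 + €747.00 = €3,314.52
Net pay: €10,375.00 − €3,314.52 = €7,060.48

€7,060.48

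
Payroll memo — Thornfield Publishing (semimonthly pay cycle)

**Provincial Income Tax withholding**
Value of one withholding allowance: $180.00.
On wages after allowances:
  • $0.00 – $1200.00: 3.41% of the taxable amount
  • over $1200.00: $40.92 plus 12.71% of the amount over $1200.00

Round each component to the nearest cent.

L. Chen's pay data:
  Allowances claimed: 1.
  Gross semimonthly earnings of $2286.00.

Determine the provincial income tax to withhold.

$156.07

Provincial Income Tax: taxable = $2286.00 − 1×$180.00 = $2106.00
  $40.92 + 12.71% × ($2106.00 − $1200.00) = $40.92 + 12.71% × $906.00 = $156.07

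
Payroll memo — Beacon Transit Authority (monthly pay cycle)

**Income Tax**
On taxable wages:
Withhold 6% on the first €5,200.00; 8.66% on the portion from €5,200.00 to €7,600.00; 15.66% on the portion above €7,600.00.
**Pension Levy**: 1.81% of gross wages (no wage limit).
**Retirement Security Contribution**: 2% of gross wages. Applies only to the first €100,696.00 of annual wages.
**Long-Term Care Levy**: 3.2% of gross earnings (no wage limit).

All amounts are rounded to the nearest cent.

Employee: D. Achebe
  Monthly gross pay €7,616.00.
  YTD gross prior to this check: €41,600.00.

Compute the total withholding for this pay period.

Income Tax: taxable = €7,616.00
  €519.84 + 15.66% × (€7,616.00 − €7,600.00) = €519.84 + 15.66% × €16.00 = €522.35
Pension Levy: 1.81% × €7,616.00 = €137.85
Retirement Security Contribution: 2% × €7,616.00 = €152.32
Long-Term Care Levy: 3.2% × €7,616.00 = €243.71
Total: €522.35 + €137.85 + €152.32 + €243.71 = €1,056.23

€1,056.23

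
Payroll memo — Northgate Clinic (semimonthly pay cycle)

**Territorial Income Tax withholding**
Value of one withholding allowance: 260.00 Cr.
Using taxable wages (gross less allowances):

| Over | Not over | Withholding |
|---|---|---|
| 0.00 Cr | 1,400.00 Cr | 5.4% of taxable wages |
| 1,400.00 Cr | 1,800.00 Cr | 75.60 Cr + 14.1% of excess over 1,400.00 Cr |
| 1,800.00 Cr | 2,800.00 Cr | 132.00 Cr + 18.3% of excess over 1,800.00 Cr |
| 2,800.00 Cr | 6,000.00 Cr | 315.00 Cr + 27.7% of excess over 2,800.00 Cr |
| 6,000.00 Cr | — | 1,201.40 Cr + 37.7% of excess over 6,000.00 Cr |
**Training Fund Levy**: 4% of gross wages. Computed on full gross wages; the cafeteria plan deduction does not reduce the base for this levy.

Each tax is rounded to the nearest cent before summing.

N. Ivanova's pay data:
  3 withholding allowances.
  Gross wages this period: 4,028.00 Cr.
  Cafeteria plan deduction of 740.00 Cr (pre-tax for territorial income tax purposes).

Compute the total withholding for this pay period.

422.68 Cr

Territorial Income Tax: taxable = 4,028.00 Cr − 740.00 Cr − 3×260.00 Cr = 2,508.00 Cr
  132.00 Cr + 18.3% × (2,508.00 Cr − 1,800.00 Cr) = 132.00 Cr + 18.3% × 708.00 Cr = 261.56 Cr
Training Fund Levy: 4% × 4,028.00 Cr = 161.12 Cr
Total: 261.56 Cr + 161.12 Cr = 422.68 Cr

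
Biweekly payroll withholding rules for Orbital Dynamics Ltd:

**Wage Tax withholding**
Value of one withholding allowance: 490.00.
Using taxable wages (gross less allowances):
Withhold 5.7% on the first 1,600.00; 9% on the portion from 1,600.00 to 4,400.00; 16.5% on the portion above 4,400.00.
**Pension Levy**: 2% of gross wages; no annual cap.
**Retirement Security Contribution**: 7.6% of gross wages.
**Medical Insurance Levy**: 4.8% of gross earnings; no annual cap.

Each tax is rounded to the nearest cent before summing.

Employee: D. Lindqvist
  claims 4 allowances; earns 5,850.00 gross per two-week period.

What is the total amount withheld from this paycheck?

1,139.70

Wage Tax: taxable = 5,850.00 − 4×490.00 = 3,890.00
  91.20 + 9% × (3,890.00 − 1,600.00) = 91.20 + 9% × 2,290.00 = 297.30
Pension Levy: 2% × 5,850.00 = 117.00
Retirement Security Contribution: 7.6% × 5,850.00 = 444.60
Medical Insurance Levy: 4.8% × 5,850.00 = 280.80
Total: 297.30 + 117.00 + 444.60 + 280.80 = 1,139.70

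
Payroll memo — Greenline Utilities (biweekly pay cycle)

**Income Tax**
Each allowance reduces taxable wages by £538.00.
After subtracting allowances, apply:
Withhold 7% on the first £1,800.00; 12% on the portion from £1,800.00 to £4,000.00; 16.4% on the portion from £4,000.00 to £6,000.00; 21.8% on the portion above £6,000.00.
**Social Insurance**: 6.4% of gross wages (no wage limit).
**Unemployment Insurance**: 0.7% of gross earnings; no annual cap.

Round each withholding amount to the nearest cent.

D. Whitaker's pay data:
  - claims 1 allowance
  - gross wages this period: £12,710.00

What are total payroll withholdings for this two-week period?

Income Tax: taxable = £12,710.00 − 1×£538.00 = £12,172.00
  £718.00 + 21.8% × (£12,172.00 − £6,000.00) = £718.00 + 21.8% × £6,172.00 = £2,063.50
Social Insurance: 6.4% × £12,710.00 = £813.44
Unemployment Insurance: 0.7% × £12,710.00 = £88.97
Total: £2,063.50 + £813.44 + £88.97 = £2,965.91

£2,965.91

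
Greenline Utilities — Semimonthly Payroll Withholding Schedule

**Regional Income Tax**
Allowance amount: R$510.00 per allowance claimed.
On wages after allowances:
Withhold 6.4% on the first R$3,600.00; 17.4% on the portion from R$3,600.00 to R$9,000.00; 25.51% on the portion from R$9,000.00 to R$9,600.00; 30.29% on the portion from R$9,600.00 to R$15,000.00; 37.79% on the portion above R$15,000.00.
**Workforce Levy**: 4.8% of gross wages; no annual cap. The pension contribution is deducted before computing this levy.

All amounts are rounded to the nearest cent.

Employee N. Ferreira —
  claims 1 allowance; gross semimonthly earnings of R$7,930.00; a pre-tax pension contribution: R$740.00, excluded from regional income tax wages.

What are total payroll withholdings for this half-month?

Regional Income Tax: taxable = R$7,930.00 − R$740.00 − 1×R$510.00 = R$6,680.00
  R$230.40 + 17.4% × (R$6,680.00 − R$3,600.00) = R$230.40 + 17.4% × R$3,080.00 = R$766.32
Workforce Levy: 4.8% × R$7,190.00 = R$345.12
Total: R$766.32 + R$345.12 = R$1,111.44

R$1,111.44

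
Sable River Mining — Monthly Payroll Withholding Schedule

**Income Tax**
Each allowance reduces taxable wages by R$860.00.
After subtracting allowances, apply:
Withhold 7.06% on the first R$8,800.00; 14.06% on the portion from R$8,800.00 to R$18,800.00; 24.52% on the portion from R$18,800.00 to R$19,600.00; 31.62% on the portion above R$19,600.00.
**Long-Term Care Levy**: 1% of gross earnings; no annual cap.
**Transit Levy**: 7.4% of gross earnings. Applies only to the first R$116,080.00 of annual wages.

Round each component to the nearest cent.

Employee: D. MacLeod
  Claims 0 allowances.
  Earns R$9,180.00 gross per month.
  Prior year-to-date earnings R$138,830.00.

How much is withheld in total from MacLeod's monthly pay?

Income Tax: taxable = R$9,180.00
  R$621.28 + 14.06% × (R$9,180.00 − R$8,800.00) = R$621.28 + 14.06% × R$380.00 = R$674.71
Long-Term Care Levy: 1% × R$9,180.00 = R$91.80
Transit Levy: YTD R$138,830.00 ≥ cap R$116,080.00 → R$0.00
Total: R$674.71 + R$91.80 + R$0.00 = R$766.51

R$766.51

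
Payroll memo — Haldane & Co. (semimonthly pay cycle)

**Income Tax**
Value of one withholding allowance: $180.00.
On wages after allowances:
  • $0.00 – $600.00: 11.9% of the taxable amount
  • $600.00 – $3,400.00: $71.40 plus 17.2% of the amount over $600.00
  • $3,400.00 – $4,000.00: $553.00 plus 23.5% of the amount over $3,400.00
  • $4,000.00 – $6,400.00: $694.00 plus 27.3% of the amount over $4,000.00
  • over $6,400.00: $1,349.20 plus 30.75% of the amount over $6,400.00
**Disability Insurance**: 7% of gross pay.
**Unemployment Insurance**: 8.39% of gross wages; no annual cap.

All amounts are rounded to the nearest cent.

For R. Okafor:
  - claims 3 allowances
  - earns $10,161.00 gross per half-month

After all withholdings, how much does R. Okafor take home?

$6,257.56

Income Tax: taxable = $10,161.00 − 3×$180.00 = $9,621.00
  $1,349.20 + 30.75% × ($9,621.00 − $6,400.00) = $1,349.20 + 30.75% × $3,221.00 = $2,339.66
Disability Insurance: 7% × $10,161.00 = $711.27
Unemployment Insurance: 8.39% × $10,161.00 = $852.51
Total withheld: $2,339.66 + $711.27 + $852.51 = $3,903.44
Net pay: $10,161.00 − $3,903.44 = $6,257.56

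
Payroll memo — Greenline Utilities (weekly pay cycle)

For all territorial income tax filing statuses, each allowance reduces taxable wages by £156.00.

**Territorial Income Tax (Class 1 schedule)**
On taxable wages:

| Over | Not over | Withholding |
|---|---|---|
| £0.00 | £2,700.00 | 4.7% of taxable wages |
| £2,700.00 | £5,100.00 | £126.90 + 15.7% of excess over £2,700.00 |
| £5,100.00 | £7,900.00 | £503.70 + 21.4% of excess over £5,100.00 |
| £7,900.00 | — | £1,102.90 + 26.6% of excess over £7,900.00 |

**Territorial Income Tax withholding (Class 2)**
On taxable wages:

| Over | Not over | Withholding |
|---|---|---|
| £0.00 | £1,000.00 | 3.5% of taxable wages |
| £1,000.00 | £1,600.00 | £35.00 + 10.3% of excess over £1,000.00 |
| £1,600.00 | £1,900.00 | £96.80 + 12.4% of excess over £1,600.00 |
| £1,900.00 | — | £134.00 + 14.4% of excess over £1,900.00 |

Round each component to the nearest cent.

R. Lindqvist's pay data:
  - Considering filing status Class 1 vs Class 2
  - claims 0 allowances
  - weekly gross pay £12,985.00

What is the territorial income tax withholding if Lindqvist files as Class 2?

Territorial Income Tax (Class 2): taxable = £12,985.00
  £134.00 + 14.4% × (£12,985.00 − £1,900.00) = £134.00 + 14.4% × £11,085.00 = £1,730.24

£1,730.24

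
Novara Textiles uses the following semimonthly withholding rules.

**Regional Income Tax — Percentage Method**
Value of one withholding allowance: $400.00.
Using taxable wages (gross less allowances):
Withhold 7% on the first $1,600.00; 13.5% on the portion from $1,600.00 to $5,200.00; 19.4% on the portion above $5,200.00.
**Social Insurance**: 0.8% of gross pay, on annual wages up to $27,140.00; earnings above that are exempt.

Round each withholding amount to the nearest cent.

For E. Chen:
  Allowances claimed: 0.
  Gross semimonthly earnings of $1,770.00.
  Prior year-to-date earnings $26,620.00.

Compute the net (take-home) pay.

Regional Income Tax: taxable = $1,770.00
  $112.00 + 13.5% × ($1,770.00 − $1,600.00) = $112.00 + 13.5% × $170.00 = $134.95
Social Insurance: cap $27,140.00 − YTD $26,620.00 = $520.00 subject; 0.8% × $520.00 = $4.16
Total withheld: $134.95 + $4.16 = $139.11
Net pay: $1,770.00 − $139.11 = $1,630.89

$1,630.89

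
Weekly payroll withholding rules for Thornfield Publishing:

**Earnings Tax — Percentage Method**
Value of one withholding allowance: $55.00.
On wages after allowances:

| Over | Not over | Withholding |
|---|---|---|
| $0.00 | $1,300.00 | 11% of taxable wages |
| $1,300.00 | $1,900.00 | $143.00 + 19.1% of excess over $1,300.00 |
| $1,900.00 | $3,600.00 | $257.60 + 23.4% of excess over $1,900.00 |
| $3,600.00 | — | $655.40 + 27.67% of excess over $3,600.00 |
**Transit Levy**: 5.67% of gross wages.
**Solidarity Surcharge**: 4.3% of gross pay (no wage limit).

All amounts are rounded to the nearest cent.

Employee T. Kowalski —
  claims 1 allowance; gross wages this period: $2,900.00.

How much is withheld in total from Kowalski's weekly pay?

$767.86

Earnings Tax: taxable = $2,900.00 − 1×$55.00 = $2,845.00
  $257.60 + 23.4% × ($2,845.00 − $1,900.00) = $257.60 + 23.4% × $945.00 = $478.73
Transit Levy: 5.67% × $2,900.00 = $164.43
Solidarity Surcharge: 4.3% × $2,900.00 = $124.70
Total: $478.73 + $164.43 + $124.70 = $767.86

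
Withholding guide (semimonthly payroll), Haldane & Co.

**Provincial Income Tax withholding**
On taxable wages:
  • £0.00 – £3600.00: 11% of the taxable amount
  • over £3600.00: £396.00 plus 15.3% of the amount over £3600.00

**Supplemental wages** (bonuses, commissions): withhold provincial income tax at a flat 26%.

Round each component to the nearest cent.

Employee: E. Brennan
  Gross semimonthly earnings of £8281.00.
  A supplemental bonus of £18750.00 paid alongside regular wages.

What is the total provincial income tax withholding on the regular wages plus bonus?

£5987.19

Provincial Income Tax: taxable = £8281.00
  £396.00 + 15.3% × (£8281.00 − £3600.00) = £396.00 + 15.3% × £4681.00 = £1112.19
Supplemental (26% flat on bonus): 26% × £18750.00 = £4875.00
Total provincial income tax: £1112.19 + £4875.00 = £5987.19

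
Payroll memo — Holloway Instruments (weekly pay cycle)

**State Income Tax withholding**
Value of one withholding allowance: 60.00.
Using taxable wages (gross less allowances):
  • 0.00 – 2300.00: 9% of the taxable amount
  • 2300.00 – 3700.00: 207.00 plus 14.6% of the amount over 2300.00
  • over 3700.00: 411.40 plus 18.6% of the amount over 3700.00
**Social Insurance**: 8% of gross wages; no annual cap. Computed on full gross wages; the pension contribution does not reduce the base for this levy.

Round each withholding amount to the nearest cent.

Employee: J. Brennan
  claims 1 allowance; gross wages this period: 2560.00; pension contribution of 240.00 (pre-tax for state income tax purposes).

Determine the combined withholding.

State Income Tax: taxable = 2560.00 − 240.00 − 1×60.00 = 2260.00
  9% × 2260.00 = 203.40
Social Insurance: 8% × 2560.00 = 204.80
Total: 203.40 + 204.80 = 408.20

408.20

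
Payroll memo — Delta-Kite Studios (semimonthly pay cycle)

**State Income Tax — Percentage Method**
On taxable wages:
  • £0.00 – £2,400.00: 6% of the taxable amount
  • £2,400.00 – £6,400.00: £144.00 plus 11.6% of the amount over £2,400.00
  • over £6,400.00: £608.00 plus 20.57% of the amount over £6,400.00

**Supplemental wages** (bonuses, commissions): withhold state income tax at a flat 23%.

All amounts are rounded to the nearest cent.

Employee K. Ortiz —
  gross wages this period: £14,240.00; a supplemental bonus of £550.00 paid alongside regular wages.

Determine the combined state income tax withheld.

£2,347.19

State Income Tax: taxable = £14,240.00
  £608.00 + 20.57% × (£14,240.00 − £6,400.00) = £608.00 + 20.57% × £7,840.00 = £2,220.69
Supplemental (23% flat on bonus): 23% × £550.00 = £126.50
Total state income tax: £2,220.69 + £126.50 = £2,347.19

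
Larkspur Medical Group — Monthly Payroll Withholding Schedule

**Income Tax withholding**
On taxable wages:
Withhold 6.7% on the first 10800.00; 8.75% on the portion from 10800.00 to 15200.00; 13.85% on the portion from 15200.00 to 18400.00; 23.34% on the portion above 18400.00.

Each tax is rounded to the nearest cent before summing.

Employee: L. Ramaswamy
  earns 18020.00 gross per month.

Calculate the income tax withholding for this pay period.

1499.17

Income Tax: taxable = 18020.00
  1108.60 + 13.85% × (18020.00 − 15200.00) = 1108.60 + 13.85% × 2820.00 = 1499.17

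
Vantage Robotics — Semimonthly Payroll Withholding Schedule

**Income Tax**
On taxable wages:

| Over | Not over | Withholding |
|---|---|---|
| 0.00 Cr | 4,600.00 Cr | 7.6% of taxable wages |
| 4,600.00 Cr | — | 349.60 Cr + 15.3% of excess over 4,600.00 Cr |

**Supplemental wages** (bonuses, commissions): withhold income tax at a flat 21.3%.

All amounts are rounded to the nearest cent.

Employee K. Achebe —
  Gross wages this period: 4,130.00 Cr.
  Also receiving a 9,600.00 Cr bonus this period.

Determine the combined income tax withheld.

Income Tax: taxable = 4,130.00 Cr
  7.6% × 4,130.00 Cr = 313.88 Cr
Supplemental (21.3% flat on bonus): 21.3% × 9,600.00 Cr = 2,044.80 Cr
Total income tax: 313.88 Cr + 2,044.80 Cr = 2,358.68 Cr

2,358.68 Cr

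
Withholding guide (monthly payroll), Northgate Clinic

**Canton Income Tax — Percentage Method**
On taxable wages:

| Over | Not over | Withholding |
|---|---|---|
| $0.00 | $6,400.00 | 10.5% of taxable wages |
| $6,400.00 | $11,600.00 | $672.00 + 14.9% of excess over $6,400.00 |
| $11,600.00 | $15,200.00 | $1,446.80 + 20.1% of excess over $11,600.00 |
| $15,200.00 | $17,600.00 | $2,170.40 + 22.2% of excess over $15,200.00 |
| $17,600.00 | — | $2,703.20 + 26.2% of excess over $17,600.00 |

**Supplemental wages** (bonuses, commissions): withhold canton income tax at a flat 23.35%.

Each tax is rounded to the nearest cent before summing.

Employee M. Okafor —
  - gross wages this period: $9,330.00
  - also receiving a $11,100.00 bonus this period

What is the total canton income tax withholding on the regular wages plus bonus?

Canton Income Tax: taxable = $9,330.00
  $672.00 + 14.9% × ($9,330.00 − $6,400.00) = $672.00 + 14.9% × $2,930.00 = $1,108.57
Supplemental (23.35% flat on bonus): 23.35% × $11,100.00 = $2,591.85
Total canton income tax: $1,108.57 + $2,591.85 = $3,700.42

$3,700.42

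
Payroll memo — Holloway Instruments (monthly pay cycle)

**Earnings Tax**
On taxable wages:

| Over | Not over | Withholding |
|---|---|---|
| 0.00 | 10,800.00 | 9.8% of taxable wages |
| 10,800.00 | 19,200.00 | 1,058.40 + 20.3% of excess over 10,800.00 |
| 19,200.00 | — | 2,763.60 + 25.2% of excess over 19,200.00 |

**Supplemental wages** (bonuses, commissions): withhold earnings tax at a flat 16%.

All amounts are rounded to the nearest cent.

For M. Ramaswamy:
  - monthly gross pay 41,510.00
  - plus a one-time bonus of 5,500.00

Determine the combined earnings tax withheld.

9,265.72

Earnings Tax: taxable = 41,510.00
  2,763.60 + 25.2% × (41,510.00 − 19,200.00) = 2,763.60 + 25.2% × 22,310.00 = 8,385.72
Supplemental (16% flat on bonus): 16% × 5,500.00 = 880.00
Total earnings tax: 8,385.72 + 880.00 = 9,265.72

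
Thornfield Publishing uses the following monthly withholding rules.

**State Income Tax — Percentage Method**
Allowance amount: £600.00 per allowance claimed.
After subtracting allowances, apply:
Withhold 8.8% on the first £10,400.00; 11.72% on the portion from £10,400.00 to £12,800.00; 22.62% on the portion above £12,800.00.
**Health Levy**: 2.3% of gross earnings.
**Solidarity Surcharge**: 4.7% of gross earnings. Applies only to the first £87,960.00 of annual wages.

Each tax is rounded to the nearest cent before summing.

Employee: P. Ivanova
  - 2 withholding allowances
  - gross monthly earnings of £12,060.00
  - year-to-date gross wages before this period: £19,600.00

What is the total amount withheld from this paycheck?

£1,813.31

State Income Tax: taxable = £12,060.00 − 2×£600.00 = £10,860.00
  £915.20 + 11.72% × (£10,860.00 − £10,400.00) = £915.20 + 11.72% × £460.00 = £969.11
Health Levy: 2.3% × £12,060.00 = £277.38
Solidarity Surcharge: 4.7% × £12,060.00 = £566.82
Total: £969.11 + £277.38 + £566.82 = £1,813.31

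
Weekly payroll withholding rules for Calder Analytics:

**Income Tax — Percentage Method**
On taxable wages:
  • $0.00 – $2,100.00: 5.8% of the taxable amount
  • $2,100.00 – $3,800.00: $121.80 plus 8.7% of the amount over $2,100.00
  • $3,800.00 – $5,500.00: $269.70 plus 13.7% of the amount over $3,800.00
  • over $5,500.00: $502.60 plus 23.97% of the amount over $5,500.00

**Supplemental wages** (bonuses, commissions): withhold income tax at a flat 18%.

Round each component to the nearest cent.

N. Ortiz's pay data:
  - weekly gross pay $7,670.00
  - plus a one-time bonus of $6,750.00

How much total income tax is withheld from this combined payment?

Income Tax: taxable = $7,670.00
  $502.60 + 23.97% × ($7,670.00 − $5,500.00) = $502.60 + 23.97% × $2,170.00 = $1,022.75
Supplemental (18% flat on bonus): 18% × $6,750.00 = $1,215.00
Total income tax: $1,022.75 + $1,215.00 = $2,237.75

$2,237.75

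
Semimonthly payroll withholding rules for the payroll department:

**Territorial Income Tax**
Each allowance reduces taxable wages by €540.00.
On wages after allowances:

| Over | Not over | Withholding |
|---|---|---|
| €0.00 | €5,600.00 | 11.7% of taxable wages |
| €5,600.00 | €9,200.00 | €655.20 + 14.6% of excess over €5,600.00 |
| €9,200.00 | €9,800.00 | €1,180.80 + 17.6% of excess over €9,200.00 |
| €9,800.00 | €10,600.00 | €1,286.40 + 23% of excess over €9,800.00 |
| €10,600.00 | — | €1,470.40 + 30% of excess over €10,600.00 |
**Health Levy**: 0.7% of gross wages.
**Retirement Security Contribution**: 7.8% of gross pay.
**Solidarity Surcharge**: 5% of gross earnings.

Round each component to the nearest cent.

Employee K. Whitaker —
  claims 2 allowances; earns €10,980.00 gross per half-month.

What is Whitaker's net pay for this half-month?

€8,188.30

Territorial Income Tax: taxable = €10,980.00 − 2×€540.00 = €9,900.00
  €1,286.40 + 23% × (€9,900.00 − €9,800.00) = €1,286.40 + 23% × €100.00 = €1,309.40
Health Levy: 0.7% × €10,980.00 = €76.86
Retirement Security Contribution: 7.8% × €10,980.00 = €856.44
Solidarity Surcharge: 5% × €10,980.00 = €549.00
Total withheld: €1,309.40 + €76.86 + €856.44 + €549.00 = €2,791.70
Net pay: €10,980.00 − €2,791.70 = €8,188.30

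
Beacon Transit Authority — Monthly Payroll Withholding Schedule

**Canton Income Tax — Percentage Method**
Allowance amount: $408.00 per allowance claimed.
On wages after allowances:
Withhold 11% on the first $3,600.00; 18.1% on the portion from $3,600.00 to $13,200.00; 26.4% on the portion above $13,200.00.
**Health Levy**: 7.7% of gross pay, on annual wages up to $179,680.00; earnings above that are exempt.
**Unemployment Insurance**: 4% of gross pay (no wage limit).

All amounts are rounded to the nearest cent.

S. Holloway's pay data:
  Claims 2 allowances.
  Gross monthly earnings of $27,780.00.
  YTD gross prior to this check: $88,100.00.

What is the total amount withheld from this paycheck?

$9,017.56

Canton Income Tax: taxable = $27,780.00 − 2×$408.00 = $26,964.00
  $2,133.60 + 26.4% × ($26,964.00 − $13,200.00) = $2,133.60 + 26.4% × $13,764.00 = $5,767.30
Health Levy: 7.7% × $27,780.00 = $2,139.06
Unemployment Insurance: 4% × $27,780.00 = $1,111.20
Total: $5,767.30 + $2,139.06 + $1,111.20 = $9,017.56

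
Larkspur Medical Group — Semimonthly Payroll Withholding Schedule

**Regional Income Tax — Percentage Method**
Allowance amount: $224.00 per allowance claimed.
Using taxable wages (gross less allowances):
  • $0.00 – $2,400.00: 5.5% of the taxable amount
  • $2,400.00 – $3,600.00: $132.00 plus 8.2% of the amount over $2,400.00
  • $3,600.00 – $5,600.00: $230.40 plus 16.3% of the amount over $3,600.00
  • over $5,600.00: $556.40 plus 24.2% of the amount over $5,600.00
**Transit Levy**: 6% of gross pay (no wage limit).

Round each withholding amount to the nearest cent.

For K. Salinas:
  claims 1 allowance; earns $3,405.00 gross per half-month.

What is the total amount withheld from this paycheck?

Regional Income Tax: taxable = $3,405.00 − 1×$224.00 = $3,181.00
  $132.00 + 8.2% × ($3,181.00 − $2,400.00) = $132.00 + 8.2% × $781.00 = $196.04
Transit Levy: 6% × $3,405.00 = $204.30
Total: $196.04 + $204.30 = $400.34

$400.34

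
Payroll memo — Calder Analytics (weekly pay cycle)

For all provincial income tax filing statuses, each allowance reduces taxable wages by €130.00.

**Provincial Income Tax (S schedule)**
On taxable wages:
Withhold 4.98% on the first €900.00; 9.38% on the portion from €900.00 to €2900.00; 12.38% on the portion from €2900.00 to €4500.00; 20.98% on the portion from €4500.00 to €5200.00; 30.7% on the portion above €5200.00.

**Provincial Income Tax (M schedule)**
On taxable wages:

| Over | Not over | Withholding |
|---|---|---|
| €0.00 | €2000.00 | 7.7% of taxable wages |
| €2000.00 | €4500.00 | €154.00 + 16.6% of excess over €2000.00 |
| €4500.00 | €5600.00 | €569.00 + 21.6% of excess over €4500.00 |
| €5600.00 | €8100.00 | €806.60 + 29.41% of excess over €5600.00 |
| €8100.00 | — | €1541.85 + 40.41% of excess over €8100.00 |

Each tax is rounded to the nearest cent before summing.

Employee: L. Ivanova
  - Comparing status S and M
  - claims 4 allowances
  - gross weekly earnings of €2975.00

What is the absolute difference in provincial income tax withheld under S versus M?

Provincial Income Tax (S): taxable = €2975.00 − 4×€130.00 = €2455.00
  €44.82 + 9.38% × (€2455.00 − €900.00) = €44.82 + 9.38% × €1555.00 = €190.68
Provincial Income Tax (M): taxable = €2975.00 − 4×€130.00 = €2455.00
  €154.00 + 16.6% × (€2455.00 − €2000.00) = €154.00 + 16.6% × €455.00 = €229.53
Difference: |€190.68 − €229.53| = €38.85 (higher under M)

€38.85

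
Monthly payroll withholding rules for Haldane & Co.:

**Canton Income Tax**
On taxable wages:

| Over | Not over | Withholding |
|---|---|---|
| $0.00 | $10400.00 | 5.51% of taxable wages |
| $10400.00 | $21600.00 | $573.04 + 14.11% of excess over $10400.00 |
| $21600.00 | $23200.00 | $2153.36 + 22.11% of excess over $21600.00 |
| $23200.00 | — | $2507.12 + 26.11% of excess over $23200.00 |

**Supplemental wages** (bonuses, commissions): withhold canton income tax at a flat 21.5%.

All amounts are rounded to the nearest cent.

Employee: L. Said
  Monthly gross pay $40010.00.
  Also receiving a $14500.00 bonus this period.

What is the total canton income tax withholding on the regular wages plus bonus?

$10013.71

Canton Income Tax: taxable = $40010.00
  $2507.12 + 26.11% × ($40010.00 − $23200.00) = $2507.12 + 26.11% × $16810.00 = $6896.21
Supplemental (21.5% flat on bonus): 21.5% × $14500.00 = $3117.50
Total canton income tax: $6896.21 + $3117.50 = $10013.71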